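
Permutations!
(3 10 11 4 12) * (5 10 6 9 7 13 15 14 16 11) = (3 6 9 7 13 15 14 16 11 4 12)(5 10) = [0, 1, 2, 6, 12, 10, 9, 13, 8, 7, 5, 4, 3, 15, 16, 14, 11]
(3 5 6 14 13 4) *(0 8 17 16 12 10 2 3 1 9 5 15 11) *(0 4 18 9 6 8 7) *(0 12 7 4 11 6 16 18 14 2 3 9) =(0 4 1 16 7 12 10 3 15 6 2 9 5 8 17 18)(13 14) =[4, 16, 9, 15, 1, 8, 2, 12, 17, 5, 3, 11, 10, 14, 13, 6, 7, 18, 0]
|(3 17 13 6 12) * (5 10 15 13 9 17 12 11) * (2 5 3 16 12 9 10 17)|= 10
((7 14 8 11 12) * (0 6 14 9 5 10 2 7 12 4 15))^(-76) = (0 6 14 8 11 4 15)(2 10 5 9 7) = [6, 1, 10, 3, 15, 9, 14, 2, 11, 7, 5, 4, 12, 13, 8, 0]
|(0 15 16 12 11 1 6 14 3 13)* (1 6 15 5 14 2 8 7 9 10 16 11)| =55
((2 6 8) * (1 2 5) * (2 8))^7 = (1 8 5)(2 6) = [0, 8, 6, 3, 4, 1, 2, 7, 5]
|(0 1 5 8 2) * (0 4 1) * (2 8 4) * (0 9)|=|(0 9)(1 5 4)|=6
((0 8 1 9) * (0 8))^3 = [0, 1, 2, 3, 4, 5, 6, 7, 8, 9] = (9)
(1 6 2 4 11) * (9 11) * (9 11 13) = (1 6 2 4 11)(9 13) = [0, 6, 4, 3, 11, 5, 2, 7, 8, 13, 10, 1, 12, 9]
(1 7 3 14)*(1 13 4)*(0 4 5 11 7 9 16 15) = (0 4 1 9 16 15)(3 14 13 5 11 7) = [4, 9, 2, 14, 1, 11, 6, 3, 8, 16, 10, 7, 12, 5, 13, 0, 15]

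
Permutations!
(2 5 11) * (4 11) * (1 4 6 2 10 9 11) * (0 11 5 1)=[11, 4, 1, 3, 0, 6, 2, 7, 8, 5, 9, 10]=(0 11 10 9 5 6 2 1 4)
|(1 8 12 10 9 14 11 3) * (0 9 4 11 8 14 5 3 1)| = 28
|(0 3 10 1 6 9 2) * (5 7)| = 14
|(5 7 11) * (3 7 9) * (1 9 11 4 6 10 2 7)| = 30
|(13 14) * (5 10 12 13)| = 5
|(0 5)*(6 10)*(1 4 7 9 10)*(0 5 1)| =7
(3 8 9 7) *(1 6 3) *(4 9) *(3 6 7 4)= (1 7)(3 8)(4 9)= [0, 7, 2, 8, 9, 5, 6, 1, 3, 4]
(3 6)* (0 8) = (0 8)(3 6) = [8, 1, 2, 6, 4, 5, 3, 7, 0]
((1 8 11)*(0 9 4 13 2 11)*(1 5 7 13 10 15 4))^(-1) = (0 8 1 9)(2 13 7 5 11)(4 15 10) = [8, 9, 13, 3, 15, 11, 6, 5, 1, 0, 4, 2, 12, 7, 14, 10]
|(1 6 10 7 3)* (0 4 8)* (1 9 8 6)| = 8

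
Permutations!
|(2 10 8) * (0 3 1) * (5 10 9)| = |(0 3 1)(2 9 5 10 8)| = 15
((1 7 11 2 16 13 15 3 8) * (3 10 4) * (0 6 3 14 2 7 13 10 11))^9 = (2 14 4 10 16) = [0, 1, 14, 3, 10, 5, 6, 7, 8, 9, 16, 11, 12, 13, 4, 15, 2]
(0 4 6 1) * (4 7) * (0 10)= (0 7 4 6 1 10)= [7, 10, 2, 3, 6, 5, 1, 4, 8, 9, 0]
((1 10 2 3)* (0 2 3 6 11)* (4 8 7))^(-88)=(11)(1 3 10)(4 7 8)=[0, 3, 2, 10, 7, 5, 6, 8, 4, 9, 1, 11]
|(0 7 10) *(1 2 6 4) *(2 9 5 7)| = |(0 2 6 4 1 9 5 7 10)| = 9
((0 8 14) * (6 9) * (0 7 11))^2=(0 14 11 8 7)=[14, 1, 2, 3, 4, 5, 6, 0, 7, 9, 10, 8, 12, 13, 11]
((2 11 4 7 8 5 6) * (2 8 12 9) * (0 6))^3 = [5, 1, 7, 3, 9, 8, 0, 2, 6, 4, 10, 12, 11] = (0 5 8 6)(2 7)(4 9)(11 12)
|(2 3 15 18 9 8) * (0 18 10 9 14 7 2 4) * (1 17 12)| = |(0 18 14 7 2 3 15 10 9 8 4)(1 17 12)| = 33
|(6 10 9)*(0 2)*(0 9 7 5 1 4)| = 9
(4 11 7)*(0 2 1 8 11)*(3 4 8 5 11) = (0 2 1 5 11 7 8 3 4) = [2, 5, 1, 4, 0, 11, 6, 8, 3, 9, 10, 7]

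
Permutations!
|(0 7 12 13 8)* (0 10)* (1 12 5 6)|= 9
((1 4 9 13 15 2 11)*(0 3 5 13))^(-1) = (0 9 4 1 11 2 15 13 5 3) = [9, 11, 15, 0, 1, 3, 6, 7, 8, 4, 10, 2, 12, 5, 14, 13]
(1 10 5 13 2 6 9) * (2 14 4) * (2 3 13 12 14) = (1 10 5 12 14 4 3 13 2 6 9) = [0, 10, 6, 13, 3, 12, 9, 7, 8, 1, 5, 11, 14, 2, 4]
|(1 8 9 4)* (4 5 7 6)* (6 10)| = 8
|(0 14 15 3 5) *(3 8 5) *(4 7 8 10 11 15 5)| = |(0 14 5)(4 7 8)(10 11 15)| = 3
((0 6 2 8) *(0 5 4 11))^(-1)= (0 11 4 5 8 2 6)= [11, 1, 6, 3, 5, 8, 0, 7, 2, 9, 10, 4]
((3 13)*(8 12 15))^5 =(3 13)(8 15 12) =[0, 1, 2, 13, 4, 5, 6, 7, 15, 9, 10, 11, 8, 3, 14, 12]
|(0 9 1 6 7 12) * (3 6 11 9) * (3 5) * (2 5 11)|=|(0 11 9 1 2 5 3 6 7 12)|=10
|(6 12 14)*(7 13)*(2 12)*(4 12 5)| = |(2 5 4 12 14 6)(7 13)| = 6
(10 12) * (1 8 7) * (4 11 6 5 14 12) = [0, 8, 2, 3, 11, 14, 5, 1, 7, 9, 4, 6, 10, 13, 12] = (1 8 7)(4 11 6 5 14 12 10)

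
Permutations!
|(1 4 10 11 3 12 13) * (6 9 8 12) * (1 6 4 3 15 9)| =11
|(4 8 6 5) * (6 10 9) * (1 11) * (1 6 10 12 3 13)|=18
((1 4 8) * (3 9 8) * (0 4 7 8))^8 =(9)(1 8 7) =[0, 8, 2, 3, 4, 5, 6, 1, 7, 9]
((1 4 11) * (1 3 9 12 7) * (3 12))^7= [0, 11, 2, 9, 12, 5, 6, 4, 8, 3, 10, 7, 1]= (1 11 7 4 12)(3 9)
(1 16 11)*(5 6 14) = [0, 16, 2, 3, 4, 6, 14, 7, 8, 9, 10, 1, 12, 13, 5, 15, 11] = (1 16 11)(5 6 14)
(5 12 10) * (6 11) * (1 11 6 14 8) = (1 11 14 8)(5 12 10) = [0, 11, 2, 3, 4, 12, 6, 7, 1, 9, 5, 14, 10, 13, 8]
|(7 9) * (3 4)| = 2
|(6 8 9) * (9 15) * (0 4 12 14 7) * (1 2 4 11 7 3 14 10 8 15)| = 6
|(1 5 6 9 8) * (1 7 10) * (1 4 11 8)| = |(1 5 6 9)(4 11 8 7 10)| = 20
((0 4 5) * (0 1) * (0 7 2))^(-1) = (0 2 7 1 5 4) = [2, 5, 7, 3, 0, 4, 6, 1]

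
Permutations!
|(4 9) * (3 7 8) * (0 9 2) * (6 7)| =4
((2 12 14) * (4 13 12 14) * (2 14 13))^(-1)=[0, 1, 4, 3, 12, 5, 6, 7, 8, 9, 10, 11, 13, 2, 14]=(14)(2 4 12 13)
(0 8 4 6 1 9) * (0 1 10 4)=(0 8)(1 9)(4 6 10)=[8, 9, 2, 3, 6, 5, 10, 7, 0, 1, 4]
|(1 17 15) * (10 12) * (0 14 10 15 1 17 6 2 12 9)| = |(0 14 10 9)(1 6 2 12 15 17)| = 12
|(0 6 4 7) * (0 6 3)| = |(0 3)(4 7 6)| = 6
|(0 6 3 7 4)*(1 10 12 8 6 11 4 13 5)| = 9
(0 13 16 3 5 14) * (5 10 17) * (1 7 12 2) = (0 13 16 3 10 17 5 14)(1 7 12 2) = [13, 7, 1, 10, 4, 14, 6, 12, 8, 9, 17, 11, 2, 16, 0, 15, 3, 5]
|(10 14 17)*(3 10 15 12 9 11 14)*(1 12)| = |(1 12 9 11 14 17 15)(3 10)| = 14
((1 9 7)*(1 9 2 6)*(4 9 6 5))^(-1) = (1 6 7 9 4 5 2) = [0, 6, 1, 3, 5, 2, 7, 9, 8, 4]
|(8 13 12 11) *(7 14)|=4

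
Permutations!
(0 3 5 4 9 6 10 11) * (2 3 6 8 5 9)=[6, 1, 3, 9, 2, 4, 10, 7, 5, 8, 11, 0]=(0 6 10 11)(2 3 9 8 5 4)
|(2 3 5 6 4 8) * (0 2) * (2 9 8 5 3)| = |(0 9 8)(4 5 6)| = 3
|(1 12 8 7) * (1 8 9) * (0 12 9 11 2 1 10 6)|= 8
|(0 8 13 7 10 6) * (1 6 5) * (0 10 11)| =20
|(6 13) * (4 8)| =2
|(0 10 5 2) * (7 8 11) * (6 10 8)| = |(0 8 11 7 6 10 5 2)| = 8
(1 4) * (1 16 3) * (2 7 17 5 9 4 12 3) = (1 12 3)(2 7 17 5 9 4 16) = [0, 12, 7, 1, 16, 9, 6, 17, 8, 4, 10, 11, 3, 13, 14, 15, 2, 5]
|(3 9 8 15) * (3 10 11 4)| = |(3 9 8 15 10 11 4)| = 7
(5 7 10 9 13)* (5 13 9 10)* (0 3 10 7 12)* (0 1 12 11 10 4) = (13)(0 3 4)(1 12)(5 11 10 7) = [3, 12, 2, 4, 0, 11, 6, 5, 8, 9, 7, 10, 1, 13]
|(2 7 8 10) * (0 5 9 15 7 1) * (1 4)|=10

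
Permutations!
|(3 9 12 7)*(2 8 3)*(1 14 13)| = |(1 14 13)(2 8 3 9 12 7)| = 6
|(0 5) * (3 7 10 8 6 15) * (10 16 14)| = |(0 5)(3 7 16 14 10 8 6 15)| = 8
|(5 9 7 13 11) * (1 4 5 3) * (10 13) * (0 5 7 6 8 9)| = 42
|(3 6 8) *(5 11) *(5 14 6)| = |(3 5 11 14 6 8)| = 6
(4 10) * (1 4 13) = [0, 4, 2, 3, 10, 5, 6, 7, 8, 9, 13, 11, 12, 1] = (1 4 10 13)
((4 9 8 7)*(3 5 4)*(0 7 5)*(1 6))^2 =(0 3 7)(4 8)(5 9) =[3, 1, 2, 7, 8, 9, 6, 0, 4, 5]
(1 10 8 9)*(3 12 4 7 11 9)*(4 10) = (1 4 7 11 9)(3 12 10 8) = [0, 4, 2, 12, 7, 5, 6, 11, 3, 1, 8, 9, 10]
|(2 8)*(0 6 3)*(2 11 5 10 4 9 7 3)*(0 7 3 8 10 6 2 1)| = |(0 2 10 4 9 3 7 8 11 5 6 1)| = 12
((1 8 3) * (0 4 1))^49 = [3, 4, 2, 8, 0, 5, 6, 7, 1] = (0 3 8 1 4)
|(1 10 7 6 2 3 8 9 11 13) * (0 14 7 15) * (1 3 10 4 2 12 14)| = 60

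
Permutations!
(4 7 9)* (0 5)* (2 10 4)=(0 5)(2 10 4 7 9)=[5, 1, 10, 3, 7, 0, 6, 9, 8, 2, 4]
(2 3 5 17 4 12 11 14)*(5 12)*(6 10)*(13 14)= [0, 1, 3, 12, 5, 17, 10, 7, 8, 9, 6, 13, 11, 14, 2, 15, 16, 4]= (2 3 12 11 13 14)(4 5 17)(6 10)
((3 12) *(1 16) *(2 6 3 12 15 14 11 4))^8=(16)(2 6 3 15 14 11 4)=[0, 1, 6, 15, 2, 5, 3, 7, 8, 9, 10, 4, 12, 13, 11, 14, 16]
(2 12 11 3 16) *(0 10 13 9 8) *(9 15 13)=[10, 1, 12, 16, 4, 5, 6, 7, 0, 8, 9, 3, 11, 15, 14, 13, 2]=(0 10 9 8)(2 12 11 3 16)(13 15)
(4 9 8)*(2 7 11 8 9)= [0, 1, 7, 3, 2, 5, 6, 11, 4, 9, 10, 8]= (2 7 11 8 4)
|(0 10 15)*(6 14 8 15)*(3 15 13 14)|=|(0 10 6 3 15)(8 13 14)|=15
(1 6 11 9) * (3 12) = [0, 6, 2, 12, 4, 5, 11, 7, 8, 1, 10, 9, 3] = (1 6 11 9)(3 12)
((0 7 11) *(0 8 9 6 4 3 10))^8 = (0 10 3 4 6 9 8 11 7) = [10, 1, 2, 4, 6, 5, 9, 0, 11, 8, 3, 7]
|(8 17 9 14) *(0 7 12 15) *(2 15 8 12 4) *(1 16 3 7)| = 40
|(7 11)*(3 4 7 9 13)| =6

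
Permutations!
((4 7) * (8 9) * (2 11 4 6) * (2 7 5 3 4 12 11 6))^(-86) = (12)(2 6 7)(3 4 5) = [0, 1, 6, 4, 5, 3, 7, 2, 8, 9, 10, 11, 12]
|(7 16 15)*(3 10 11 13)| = 12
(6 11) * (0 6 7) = (0 6 11 7) = [6, 1, 2, 3, 4, 5, 11, 0, 8, 9, 10, 7]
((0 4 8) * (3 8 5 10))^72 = (10) = [0, 1, 2, 3, 4, 5, 6, 7, 8, 9, 10]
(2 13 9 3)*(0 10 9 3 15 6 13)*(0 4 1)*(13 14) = [10, 0, 4, 2, 1, 5, 14, 7, 8, 15, 9, 11, 12, 3, 13, 6] = (0 10 9 15 6 14 13 3 2 4 1)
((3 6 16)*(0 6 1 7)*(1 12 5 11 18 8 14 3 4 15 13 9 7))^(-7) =(18)(0 6 16 4 15 13 9 7) =[6, 1, 2, 3, 15, 5, 16, 0, 8, 7, 10, 11, 12, 9, 14, 13, 4, 17, 18]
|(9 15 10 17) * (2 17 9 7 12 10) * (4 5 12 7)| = 8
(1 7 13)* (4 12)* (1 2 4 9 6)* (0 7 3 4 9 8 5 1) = (0 7 13 2 9 6)(1 3 4 12 8 5) = [7, 3, 9, 4, 12, 1, 0, 13, 5, 6, 10, 11, 8, 2]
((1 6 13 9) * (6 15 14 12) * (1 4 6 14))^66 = (15)(4 13)(6 9) = [0, 1, 2, 3, 13, 5, 9, 7, 8, 6, 10, 11, 12, 4, 14, 15]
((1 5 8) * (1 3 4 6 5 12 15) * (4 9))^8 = (1 15 12)(3 4 5)(6 8 9) = [0, 15, 2, 4, 5, 3, 8, 7, 9, 6, 10, 11, 1, 13, 14, 12]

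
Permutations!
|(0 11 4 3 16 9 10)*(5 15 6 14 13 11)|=12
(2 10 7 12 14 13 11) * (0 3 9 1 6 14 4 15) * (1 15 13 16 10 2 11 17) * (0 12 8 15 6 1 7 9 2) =(0 3 2)(4 13 17 7 8 15 12)(6 14 16 10 9) =[3, 1, 0, 2, 13, 5, 14, 8, 15, 6, 9, 11, 4, 17, 16, 12, 10, 7]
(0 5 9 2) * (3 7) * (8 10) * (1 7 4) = (0 5 9 2)(1 7 3 4)(8 10) = [5, 7, 0, 4, 1, 9, 6, 3, 10, 2, 8]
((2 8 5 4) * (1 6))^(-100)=[0, 1, 2, 3, 4, 5, 6, 7, 8]=(8)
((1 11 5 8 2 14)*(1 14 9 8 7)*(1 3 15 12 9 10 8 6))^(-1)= (1 6 9 12 15 3 7 5 11)(2 8 10)= [0, 6, 8, 7, 4, 11, 9, 5, 10, 12, 2, 1, 15, 13, 14, 3]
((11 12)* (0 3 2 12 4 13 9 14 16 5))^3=(0 12 13 16 3 11 9 5 2 4 14)=[12, 1, 4, 11, 14, 2, 6, 7, 8, 5, 10, 9, 13, 16, 0, 15, 3]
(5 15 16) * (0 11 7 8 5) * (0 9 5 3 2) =[11, 1, 0, 2, 4, 15, 6, 8, 3, 5, 10, 7, 12, 13, 14, 16, 9] =(0 11 7 8 3 2)(5 15 16 9)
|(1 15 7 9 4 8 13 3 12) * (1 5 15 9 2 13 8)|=21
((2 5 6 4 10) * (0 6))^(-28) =(0 4 2)(5 6 10) =[4, 1, 0, 3, 2, 6, 10, 7, 8, 9, 5]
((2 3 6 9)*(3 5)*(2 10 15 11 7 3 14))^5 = [0, 1, 14, 11, 4, 2, 7, 15, 8, 3, 6, 10, 12, 13, 5, 9] = (2 14 5)(3 11 10 6 7 15 9)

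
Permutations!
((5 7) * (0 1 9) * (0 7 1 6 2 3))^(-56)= (9)= [0, 1, 2, 3, 4, 5, 6, 7, 8, 9]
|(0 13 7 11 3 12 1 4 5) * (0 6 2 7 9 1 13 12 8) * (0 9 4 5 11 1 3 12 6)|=12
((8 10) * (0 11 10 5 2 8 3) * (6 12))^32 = (12)(2 5 8) = [0, 1, 5, 3, 4, 8, 6, 7, 2, 9, 10, 11, 12]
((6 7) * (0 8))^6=(8)=[0, 1, 2, 3, 4, 5, 6, 7, 8]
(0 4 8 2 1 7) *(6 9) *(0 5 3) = (0 4 8 2 1 7 5 3)(6 9) = [4, 7, 1, 0, 8, 3, 9, 5, 2, 6]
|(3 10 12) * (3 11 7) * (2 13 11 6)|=8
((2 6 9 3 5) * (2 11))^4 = (2 5 9)(3 6 11) = [0, 1, 5, 6, 4, 9, 11, 7, 8, 2, 10, 3]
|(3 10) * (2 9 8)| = 6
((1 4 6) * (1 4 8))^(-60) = (8) = [0, 1, 2, 3, 4, 5, 6, 7, 8]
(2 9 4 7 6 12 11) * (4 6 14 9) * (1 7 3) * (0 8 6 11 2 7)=[8, 0, 4, 1, 3, 5, 12, 14, 6, 11, 10, 7, 2, 13, 9]=(0 8 6 12 2 4 3 1)(7 14 9 11)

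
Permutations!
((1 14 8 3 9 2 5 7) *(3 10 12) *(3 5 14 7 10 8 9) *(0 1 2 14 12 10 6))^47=(0 5 2 1 6 12 7)(9 14)=[5, 6, 1, 3, 4, 2, 12, 0, 8, 14, 10, 11, 7, 13, 9]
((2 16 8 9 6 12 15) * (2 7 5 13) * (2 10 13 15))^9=[0, 1, 9, 3, 4, 5, 16, 7, 12, 2, 13, 11, 8, 10, 14, 15, 6]=(2 9)(6 16)(8 12)(10 13)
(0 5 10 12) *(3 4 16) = (0 5 10 12)(3 4 16) = [5, 1, 2, 4, 16, 10, 6, 7, 8, 9, 12, 11, 0, 13, 14, 15, 3]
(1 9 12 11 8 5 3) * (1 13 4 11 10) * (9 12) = (1 12 10)(3 13 4 11 8 5) = [0, 12, 2, 13, 11, 3, 6, 7, 5, 9, 1, 8, 10, 4]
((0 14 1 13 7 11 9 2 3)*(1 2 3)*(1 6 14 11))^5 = [11, 7, 14, 0, 4, 5, 2, 13, 8, 3, 10, 9, 12, 1, 6] = (0 11 9 3)(1 7 13)(2 14 6)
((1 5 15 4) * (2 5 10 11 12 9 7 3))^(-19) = [0, 12, 4, 15, 11, 1, 6, 5, 8, 2, 9, 7, 3, 13, 14, 10] = (1 12 3 15 10 9 2 4 11 7 5)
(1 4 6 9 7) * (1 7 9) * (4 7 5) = (9)(1 7 5 4 6) = [0, 7, 2, 3, 6, 4, 1, 5, 8, 9]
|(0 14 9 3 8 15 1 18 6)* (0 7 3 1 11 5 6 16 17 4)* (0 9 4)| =56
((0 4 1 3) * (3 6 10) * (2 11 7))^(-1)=(0 3 10 6 1 4)(2 7 11)=[3, 4, 7, 10, 0, 5, 1, 11, 8, 9, 6, 2]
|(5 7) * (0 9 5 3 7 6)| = |(0 9 5 6)(3 7)| = 4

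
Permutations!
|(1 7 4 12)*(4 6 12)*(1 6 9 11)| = 4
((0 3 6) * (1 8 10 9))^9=(1 8 10 9)=[0, 8, 2, 3, 4, 5, 6, 7, 10, 1, 9]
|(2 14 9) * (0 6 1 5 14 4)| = 8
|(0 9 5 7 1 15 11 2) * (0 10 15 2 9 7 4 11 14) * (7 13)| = 8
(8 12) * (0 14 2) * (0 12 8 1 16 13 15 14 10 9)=(0 10 9)(1 16 13 15 14 2 12)=[10, 16, 12, 3, 4, 5, 6, 7, 8, 0, 9, 11, 1, 15, 2, 14, 13]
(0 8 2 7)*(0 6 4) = (0 8 2 7 6 4) = [8, 1, 7, 3, 0, 5, 4, 6, 2]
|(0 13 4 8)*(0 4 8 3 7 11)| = 7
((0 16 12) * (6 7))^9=[0, 1, 2, 3, 4, 5, 7, 6, 8, 9, 10, 11, 12, 13, 14, 15, 16]=(16)(6 7)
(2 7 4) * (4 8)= (2 7 8 4)= [0, 1, 7, 3, 2, 5, 6, 8, 4]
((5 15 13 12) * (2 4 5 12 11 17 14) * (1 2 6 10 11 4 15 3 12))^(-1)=(1 12 3 5 4 13 15 2)(6 14 17 11 10)=[0, 12, 1, 5, 13, 4, 14, 7, 8, 9, 6, 10, 3, 15, 17, 2, 16, 11]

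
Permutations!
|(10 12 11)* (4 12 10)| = |(4 12 11)| = 3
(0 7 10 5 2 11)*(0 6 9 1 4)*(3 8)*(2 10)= (0 7 2 11 6 9 1 4)(3 8)(5 10)= [7, 4, 11, 8, 0, 10, 9, 2, 3, 1, 5, 6]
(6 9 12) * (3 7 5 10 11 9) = (3 7 5 10 11 9 12 6) = [0, 1, 2, 7, 4, 10, 3, 5, 8, 12, 11, 9, 6]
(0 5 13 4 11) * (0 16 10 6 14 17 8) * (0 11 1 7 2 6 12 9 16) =[5, 7, 6, 3, 1, 13, 14, 2, 11, 16, 12, 0, 9, 4, 17, 15, 10, 8] =(0 5 13 4 1 7 2 6 14 17 8 11)(9 16 10 12)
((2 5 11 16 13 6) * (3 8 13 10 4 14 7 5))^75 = (4 16 5 14 10 11 7) = [0, 1, 2, 3, 16, 14, 6, 4, 8, 9, 11, 7, 12, 13, 10, 15, 5]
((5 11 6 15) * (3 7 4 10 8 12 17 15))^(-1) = [0, 1, 2, 6, 7, 15, 11, 3, 10, 9, 4, 5, 8, 13, 14, 17, 16, 12] = (3 6 11 5 15 17 12 8 10 4 7)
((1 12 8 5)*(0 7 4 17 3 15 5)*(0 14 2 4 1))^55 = [4, 3, 7, 8, 1, 2, 6, 17, 5, 9, 10, 11, 15, 13, 0, 14, 16, 12] = (0 4 1 3 8 5 2 7 17 12 15 14)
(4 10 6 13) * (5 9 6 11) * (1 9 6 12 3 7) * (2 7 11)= (1 9 12 3 11 5 6 13 4 10 2 7)= [0, 9, 7, 11, 10, 6, 13, 1, 8, 12, 2, 5, 3, 4]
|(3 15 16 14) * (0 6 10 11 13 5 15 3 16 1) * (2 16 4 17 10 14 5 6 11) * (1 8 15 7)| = |(0 11 13 6 14 4 17 10 2 16 5 7 1)(8 15)| = 26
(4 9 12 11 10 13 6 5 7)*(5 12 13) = (4 9 13 6 12 11 10 5 7) = [0, 1, 2, 3, 9, 7, 12, 4, 8, 13, 5, 10, 11, 6]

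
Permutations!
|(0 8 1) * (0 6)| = 4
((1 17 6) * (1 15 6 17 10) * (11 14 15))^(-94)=(17)(6 14)(11 15)=[0, 1, 2, 3, 4, 5, 14, 7, 8, 9, 10, 15, 12, 13, 6, 11, 16, 17]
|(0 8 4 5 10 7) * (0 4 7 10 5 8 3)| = 6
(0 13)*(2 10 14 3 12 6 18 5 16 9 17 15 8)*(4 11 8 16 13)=[4, 1, 10, 12, 11, 13, 18, 7, 2, 17, 14, 8, 6, 0, 3, 16, 9, 15, 5]=(0 4 11 8 2 10 14 3 12 6 18 5 13)(9 17 15 16)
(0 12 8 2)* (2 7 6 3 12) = (0 2)(3 12 8 7 6) = [2, 1, 0, 12, 4, 5, 3, 6, 7, 9, 10, 11, 8]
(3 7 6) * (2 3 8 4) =(2 3 7 6 8 4) =[0, 1, 3, 7, 2, 5, 8, 6, 4]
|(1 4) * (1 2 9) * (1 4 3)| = |(1 3)(2 9 4)| = 6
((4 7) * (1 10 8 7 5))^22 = (1 4 8)(5 7 10) = [0, 4, 2, 3, 8, 7, 6, 10, 1, 9, 5]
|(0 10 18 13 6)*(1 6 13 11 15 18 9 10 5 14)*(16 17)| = 30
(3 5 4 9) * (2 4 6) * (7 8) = (2 4 9 3 5 6)(7 8) = [0, 1, 4, 5, 9, 6, 2, 8, 7, 3]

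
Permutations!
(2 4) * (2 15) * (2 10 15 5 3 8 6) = (2 4 5 3 8 6)(10 15) = [0, 1, 4, 8, 5, 3, 2, 7, 6, 9, 15, 11, 12, 13, 14, 10]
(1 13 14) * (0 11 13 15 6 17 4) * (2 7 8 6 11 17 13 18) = (0 17 4)(1 15 11 18 2 7 8 6 13 14) = [17, 15, 7, 3, 0, 5, 13, 8, 6, 9, 10, 18, 12, 14, 1, 11, 16, 4, 2]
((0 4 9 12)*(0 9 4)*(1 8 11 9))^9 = [0, 12, 2, 3, 4, 5, 6, 7, 1, 11, 10, 8, 9] = (1 12 9 11 8)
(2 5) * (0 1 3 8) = (0 1 3 8)(2 5) = [1, 3, 5, 8, 4, 2, 6, 7, 0]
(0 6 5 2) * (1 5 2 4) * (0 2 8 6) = (1 5 4)(6 8) = [0, 5, 2, 3, 1, 4, 8, 7, 6]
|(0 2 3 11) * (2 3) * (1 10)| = |(0 3 11)(1 10)| = 6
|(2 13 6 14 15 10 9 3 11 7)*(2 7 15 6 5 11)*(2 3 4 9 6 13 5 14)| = |(2 5 11 15 10 6)(4 9)(13 14)| = 6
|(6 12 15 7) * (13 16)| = |(6 12 15 7)(13 16)| = 4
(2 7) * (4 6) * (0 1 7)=(0 1 7 2)(4 6)=[1, 7, 0, 3, 6, 5, 4, 2]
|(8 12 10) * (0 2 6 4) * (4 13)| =|(0 2 6 13 4)(8 12 10)| =15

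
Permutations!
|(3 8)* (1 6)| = 2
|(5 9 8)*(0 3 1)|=3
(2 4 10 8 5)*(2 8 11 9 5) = (2 4 10 11 9 5 8) = [0, 1, 4, 3, 10, 8, 6, 7, 2, 5, 11, 9]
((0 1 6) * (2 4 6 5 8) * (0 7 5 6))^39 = (0 4 2 8 5 7 6 1) = [4, 0, 8, 3, 2, 7, 1, 6, 5]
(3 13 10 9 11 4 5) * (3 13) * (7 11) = (4 5 13 10 9 7 11) = [0, 1, 2, 3, 5, 13, 6, 11, 8, 7, 9, 4, 12, 10]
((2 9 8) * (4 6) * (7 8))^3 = (2 8 7 9)(4 6) = [0, 1, 8, 3, 6, 5, 4, 9, 7, 2]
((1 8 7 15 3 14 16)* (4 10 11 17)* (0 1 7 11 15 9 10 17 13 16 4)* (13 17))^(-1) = (0 17 11 8 1)(3 15 10 9 7 16 13 4 14) = [17, 0, 2, 15, 14, 5, 6, 16, 1, 7, 9, 8, 12, 4, 3, 10, 13, 11]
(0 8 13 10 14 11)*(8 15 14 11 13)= (0 15 14 13 10 11)= [15, 1, 2, 3, 4, 5, 6, 7, 8, 9, 11, 0, 12, 10, 13, 14]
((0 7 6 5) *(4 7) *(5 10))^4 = (0 10 7)(4 5 6) = [10, 1, 2, 3, 5, 6, 4, 0, 8, 9, 7]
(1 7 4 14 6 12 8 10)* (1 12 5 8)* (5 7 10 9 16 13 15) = [0, 10, 2, 3, 14, 8, 7, 4, 9, 16, 12, 11, 1, 15, 6, 5, 13] = (1 10 12)(4 14 6 7)(5 8 9 16 13 15)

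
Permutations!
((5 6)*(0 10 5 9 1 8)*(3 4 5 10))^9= (10)(0 3 4 5 6 9 1 8)= [3, 8, 2, 4, 5, 6, 9, 7, 0, 1, 10]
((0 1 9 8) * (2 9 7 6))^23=(0 7 2 8 1 6 9)=[7, 6, 8, 3, 4, 5, 9, 2, 1, 0]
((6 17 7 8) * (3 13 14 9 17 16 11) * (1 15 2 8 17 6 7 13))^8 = (1 9 8 11 13 15 6 7 3 14 2 16 17) = [0, 9, 16, 14, 4, 5, 7, 3, 11, 8, 10, 13, 12, 15, 2, 6, 17, 1]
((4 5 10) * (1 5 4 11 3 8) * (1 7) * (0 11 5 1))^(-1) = (0 7 8 3 11)(5 10) = [7, 1, 2, 11, 4, 10, 6, 8, 3, 9, 5, 0]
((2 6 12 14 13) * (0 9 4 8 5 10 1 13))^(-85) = (0 14 12 6 2 13 1 10 5 8 4 9) = [14, 10, 13, 3, 9, 8, 2, 7, 4, 0, 5, 11, 6, 1, 12]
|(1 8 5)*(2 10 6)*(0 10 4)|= 15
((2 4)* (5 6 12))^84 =[0, 1, 2, 3, 4, 5, 6, 7, 8, 9, 10, 11, 12] =(12)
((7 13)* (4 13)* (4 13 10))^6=(13)=[0, 1, 2, 3, 4, 5, 6, 7, 8, 9, 10, 11, 12, 13]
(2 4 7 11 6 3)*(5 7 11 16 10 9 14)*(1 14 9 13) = [0, 14, 4, 2, 11, 7, 3, 16, 8, 9, 13, 6, 12, 1, 5, 15, 10] = (1 14 5 7 16 10 13)(2 4 11 6 3)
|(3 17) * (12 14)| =|(3 17)(12 14)| =2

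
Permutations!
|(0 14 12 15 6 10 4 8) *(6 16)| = |(0 14 12 15 16 6 10 4 8)| = 9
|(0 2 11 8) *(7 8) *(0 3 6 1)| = 8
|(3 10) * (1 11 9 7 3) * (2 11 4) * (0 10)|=9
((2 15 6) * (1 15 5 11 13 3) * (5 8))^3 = (1 2 11)(3 6 5)(8 13 15) = [0, 2, 11, 6, 4, 3, 5, 7, 13, 9, 10, 1, 12, 15, 14, 8]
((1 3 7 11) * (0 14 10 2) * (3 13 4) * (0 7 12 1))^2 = (0 10 7)(1 4 12 13 3)(2 11 14) = [10, 4, 11, 1, 12, 5, 6, 0, 8, 9, 7, 14, 13, 3, 2]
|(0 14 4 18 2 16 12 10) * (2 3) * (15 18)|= |(0 14 4 15 18 3 2 16 12 10)|= 10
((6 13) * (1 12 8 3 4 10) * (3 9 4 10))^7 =(6 13) =[0, 1, 2, 3, 4, 5, 13, 7, 8, 9, 10, 11, 12, 6]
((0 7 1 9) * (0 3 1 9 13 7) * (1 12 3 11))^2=(1 7 11 13 9)=[0, 7, 2, 3, 4, 5, 6, 11, 8, 1, 10, 13, 12, 9]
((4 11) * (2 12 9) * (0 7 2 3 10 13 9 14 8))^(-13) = [8, 1, 7, 9, 11, 5, 6, 0, 14, 13, 3, 4, 2, 10, 12] = (0 8 14 12 2 7)(3 9 13 10)(4 11)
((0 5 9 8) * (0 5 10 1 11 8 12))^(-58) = (0 9 8 1)(5 11 10 12) = [9, 0, 2, 3, 4, 11, 6, 7, 1, 8, 12, 10, 5]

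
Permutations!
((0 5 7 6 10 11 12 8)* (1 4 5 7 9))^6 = [8, 5, 2, 3, 9, 1, 7, 0, 12, 4, 6, 10, 11] = (0 8 12 11 10 6 7)(1 5)(4 9)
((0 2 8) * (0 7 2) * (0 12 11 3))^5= (0 12 11 3)(2 7 8)= [12, 1, 7, 0, 4, 5, 6, 8, 2, 9, 10, 3, 11]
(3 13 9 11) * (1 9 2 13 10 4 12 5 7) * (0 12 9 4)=(0 12 5 7 1 4 9 11 3 10)(2 13)=[12, 4, 13, 10, 9, 7, 6, 1, 8, 11, 0, 3, 5, 2]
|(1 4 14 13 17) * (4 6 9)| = |(1 6 9 4 14 13 17)| = 7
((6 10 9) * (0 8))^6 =[0, 1, 2, 3, 4, 5, 6, 7, 8, 9, 10] =(10)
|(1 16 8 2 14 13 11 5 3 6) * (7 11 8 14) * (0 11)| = 12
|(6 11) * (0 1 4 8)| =4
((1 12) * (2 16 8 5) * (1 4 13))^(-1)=(1 13 4 12)(2 5 8 16)=[0, 13, 5, 3, 12, 8, 6, 7, 16, 9, 10, 11, 1, 4, 14, 15, 2]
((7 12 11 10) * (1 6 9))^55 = (1 6 9)(7 10 11 12) = [0, 6, 2, 3, 4, 5, 9, 10, 8, 1, 11, 12, 7]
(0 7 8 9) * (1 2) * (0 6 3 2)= (0 7 8 9 6 3 2 1)= [7, 0, 1, 2, 4, 5, 3, 8, 9, 6]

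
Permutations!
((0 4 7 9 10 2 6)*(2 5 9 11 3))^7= (11)(5 9 10)= [0, 1, 2, 3, 4, 9, 6, 7, 8, 10, 5, 11]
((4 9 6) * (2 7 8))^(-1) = (2 8 7)(4 6 9) = [0, 1, 8, 3, 6, 5, 9, 2, 7, 4]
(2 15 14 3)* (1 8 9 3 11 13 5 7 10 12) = [0, 8, 15, 2, 4, 7, 6, 10, 9, 3, 12, 13, 1, 5, 11, 14] = (1 8 9 3 2 15 14 11 13 5 7 10 12)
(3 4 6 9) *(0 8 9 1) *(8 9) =(0 9 3 4 6 1) =[9, 0, 2, 4, 6, 5, 1, 7, 8, 3]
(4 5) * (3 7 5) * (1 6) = (1 6)(3 7 5 4) = [0, 6, 2, 7, 3, 4, 1, 5]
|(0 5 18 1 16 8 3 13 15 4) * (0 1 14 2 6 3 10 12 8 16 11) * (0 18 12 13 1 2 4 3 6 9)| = |(0 5 12 8 10 13 15 3 1 11 18 14 4 2 9)| = 15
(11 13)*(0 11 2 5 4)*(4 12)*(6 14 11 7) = (0 7 6 14 11 13 2 5 12 4) = [7, 1, 5, 3, 0, 12, 14, 6, 8, 9, 10, 13, 4, 2, 11]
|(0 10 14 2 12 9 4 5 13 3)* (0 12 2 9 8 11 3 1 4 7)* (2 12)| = |(0 10 14 9 7)(1 4 5 13)(2 12 8 11 3)| = 20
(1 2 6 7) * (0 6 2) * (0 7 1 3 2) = (0 6 1 7 3 2) = [6, 7, 0, 2, 4, 5, 1, 3]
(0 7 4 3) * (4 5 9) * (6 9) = (0 7 5 6 9 4 3) = [7, 1, 2, 0, 3, 6, 9, 5, 8, 4]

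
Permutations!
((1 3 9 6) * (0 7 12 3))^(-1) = (0 1 6 9 3 12 7) = [1, 6, 2, 12, 4, 5, 9, 0, 8, 3, 10, 11, 7]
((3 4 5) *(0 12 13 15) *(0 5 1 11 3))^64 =[5, 1, 2, 3, 4, 15, 6, 7, 8, 9, 10, 11, 0, 12, 14, 13] =(0 5 15 13 12)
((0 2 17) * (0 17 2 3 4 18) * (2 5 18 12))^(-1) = (0 18 5 2 12 4 3) = [18, 1, 12, 0, 3, 2, 6, 7, 8, 9, 10, 11, 4, 13, 14, 15, 16, 17, 5]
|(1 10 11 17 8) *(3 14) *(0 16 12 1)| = |(0 16 12 1 10 11 17 8)(3 14)| = 8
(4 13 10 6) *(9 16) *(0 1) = (0 1)(4 13 10 6)(9 16) = [1, 0, 2, 3, 13, 5, 4, 7, 8, 16, 6, 11, 12, 10, 14, 15, 9]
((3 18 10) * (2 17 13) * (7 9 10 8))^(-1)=(2 13 17)(3 10 9 7 8 18)=[0, 1, 13, 10, 4, 5, 6, 8, 18, 7, 9, 11, 12, 17, 14, 15, 16, 2, 3]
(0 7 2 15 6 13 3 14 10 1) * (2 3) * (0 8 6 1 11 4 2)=(0 7 3 14 10 11 4 2 15 1 8 6 13)=[7, 8, 15, 14, 2, 5, 13, 3, 6, 9, 11, 4, 12, 0, 10, 1]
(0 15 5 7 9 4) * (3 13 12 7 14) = (0 15 5 14 3 13 12 7 9 4) = [15, 1, 2, 13, 0, 14, 6, 9, 8, 4, 10, 11, 7, 12, 3, 5]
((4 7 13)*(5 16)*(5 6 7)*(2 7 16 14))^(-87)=(2 4)(5 7)(6 16)(13 14)=[0, 1, 4, 3, 2, 7, 16, 5, 8, 9, 10, 11, 12, 14, 13, 15, 6]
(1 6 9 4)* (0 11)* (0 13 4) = (0 11 13 4 1 6 9) = [11, 6, 2, 3, 1, 5, 9, 7, 8, 0, 10, 13, 12, 4]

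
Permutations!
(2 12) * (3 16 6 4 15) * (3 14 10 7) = (2 12)(3 16 6 4 15 14 10 7) = [0, 1, 12, 16, 15, 5, 4, 3, 8, 9, 7, 11, 2, 13, 10, 14, 6]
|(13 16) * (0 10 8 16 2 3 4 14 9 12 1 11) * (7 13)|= |(0 10 8 16 7 13 2 3 4 14 9 12 1 11)|= 14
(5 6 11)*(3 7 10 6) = (3 7 10 6 11 5) = [0, 1, 2, 7, 4, 3, 11, 10, 8, 9, 6, 5]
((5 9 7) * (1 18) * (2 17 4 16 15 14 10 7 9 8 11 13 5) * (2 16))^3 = [0, 18, 2, 3, 4, 13, 6, 14, 5, 9, 15, 8, 12, 11, 16, 7, 10, 17, 1] = (1 18)(5 13 11 8)(7 14 16 10 15)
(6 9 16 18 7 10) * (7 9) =(6 7 10)(9 16 18) =[0, 1, 2, 3, 4, 5, 7, 10, 8, 16, 6, 11, 12, 13, 14, 15, 18, 17, 9]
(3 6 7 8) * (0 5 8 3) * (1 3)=[5, 3, 2, 6, 4, 8, 7, 1, 0]=(0 5 8)(1 3 6 7)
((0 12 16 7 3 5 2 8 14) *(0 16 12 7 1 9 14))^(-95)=(0 7 3 5 2 8)(1 9 14 16)=[7, 9, 8, 5, 4, 2, 6, 3, 0, 14, 10, 11, 12, 13, 16, 15, 1]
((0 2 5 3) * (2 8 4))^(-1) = [3, 1, 4, 5, 8, 2, 6, 7, 0] = (0 3 5 2 4 8)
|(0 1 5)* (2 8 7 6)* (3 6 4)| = |(0 1 5)(2 8 7 4 3 6)| = 6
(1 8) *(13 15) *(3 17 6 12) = (1 8)(3 17 6 12)(13 15) = [0, 8, 2, 17, 4, 5, 12, 7, 1, 9, 10, 11, 3, 15, 14, 13, 16, 6]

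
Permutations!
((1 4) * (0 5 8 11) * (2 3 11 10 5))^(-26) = [3, 1, 11, 0, 4, 8, 6, 7, 10, 9, 5, 2] = (0 3)(2 11)(5 8 10)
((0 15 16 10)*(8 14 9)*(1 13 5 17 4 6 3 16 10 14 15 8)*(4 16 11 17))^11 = (17)(0 10 15 8) = [10, 1, 2, 3, 4, 5, 6, 7, 0, 9, 15, 11, 12, 13, 14, 8, 16, 17]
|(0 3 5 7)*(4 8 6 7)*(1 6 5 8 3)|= |(0 1 6 7)(3 8 5 4)|= 4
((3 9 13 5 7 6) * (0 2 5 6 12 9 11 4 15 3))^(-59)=(0 9 5 6 12 2 13 7)(3 11 4 15)=[9, 1, 13, 11, 15, 6, 12, 0, 8, 5, 10, 4, 2, 7, 14, 3]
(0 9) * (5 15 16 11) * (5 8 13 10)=[9, 1, 2, 3, 4, 15, 6, 7, 13, 0, 5, 8, 12, 10, 14, 16, 11]=(0 9)(5 15 16 11 8 13 10)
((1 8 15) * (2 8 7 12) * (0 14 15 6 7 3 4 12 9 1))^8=(0 15 14)(1 9 7 6 8 2 12 4 3)=[15, 9, 12, 1, 3, 5, 8, 6, 2, 7, 10, 11, 4, 13, 0, 14]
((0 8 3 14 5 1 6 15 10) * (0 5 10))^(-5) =[10, 8, 2, 1, 4, 0, 3, 7, 5, 9, 15, 11, 12, 13, 6, 14] =(0 10 15 14 6 3 1 8 5)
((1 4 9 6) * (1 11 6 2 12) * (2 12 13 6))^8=(13)=[0, 1, 2, 3, 4, 5, 6, 7, 8, 9, 10, 11, 12, 13]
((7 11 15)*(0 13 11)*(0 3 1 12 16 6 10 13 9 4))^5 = (0 4 9)(1 13)(3 10)(6 7)(11 12)(15 16) = [4, 13, 2, 10, 9, 5, 7, 6, 8, 0, 3, 12, 11, 1, 14, 16, 15]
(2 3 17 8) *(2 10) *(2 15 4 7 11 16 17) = [0, 1, 3, 2, 7, 5, 6, 11, 10, 9, 15, 16, 12, 13, 14, 4, 17, 8] = (2 3)(4 7 11 16 17 8 10 15)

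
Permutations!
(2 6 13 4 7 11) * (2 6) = (4 7 11 6 13) = [0, 1, 2, 3, 7, 5, 13, 11, 8, 9, 10, 6, 12, 4]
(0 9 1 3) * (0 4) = (0 9 1 3 4) = [9, 3, 2, 4, 0, 5, 6, 7, 8, 1]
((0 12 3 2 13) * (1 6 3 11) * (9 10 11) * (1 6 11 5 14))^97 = [12, 11, 13, 2, 4, 14, 3, 7, 8, 10, 5, 6, 9, 0, 1] = (0 12 9 10 5 14 1 11 6 3 2 13)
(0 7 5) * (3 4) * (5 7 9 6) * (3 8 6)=[9, 1, 2, 4, 8, 0, 5, 7, 6, 3]=(0 9 3 4 8 6 5)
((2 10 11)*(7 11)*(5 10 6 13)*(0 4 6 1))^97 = [11, 7, 10, 3, 2, 4, 1, 13, 8, 9, 6, 5, 12, 0] = (0 11 5 4 2 10 6 1 7 13)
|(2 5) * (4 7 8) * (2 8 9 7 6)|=10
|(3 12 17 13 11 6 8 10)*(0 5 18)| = |(0 5 18)(3 12 17 13 11 6 8 10)| = 24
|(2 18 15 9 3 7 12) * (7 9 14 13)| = 14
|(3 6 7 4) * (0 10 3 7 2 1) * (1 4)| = |(0 10 3 6 2 4 7 1)| = 8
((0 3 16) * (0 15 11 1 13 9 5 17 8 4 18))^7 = (0 9 3 5 16 17 15 8 11 4 1 18 13) = [9, 18, 2, 5, 1, 16, 6, 7, 11, 3, 10, 4, 12, 0, 14, 8, 17, 15, 13]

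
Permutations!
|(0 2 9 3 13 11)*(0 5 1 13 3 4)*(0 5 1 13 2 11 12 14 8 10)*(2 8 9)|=|(0 11 1 8 10)(4 5 13 12 14 9)|=30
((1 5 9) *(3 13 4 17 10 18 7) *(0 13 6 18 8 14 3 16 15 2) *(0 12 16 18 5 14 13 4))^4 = (18)(0 8 17)(1 5 3)(4 13 10)(6 14 9) = [8, 5, 2, 1, 13, 3, 14, 7, 17, 6, 4, 11, 12, 10, 9, 15, 16, 0, 18]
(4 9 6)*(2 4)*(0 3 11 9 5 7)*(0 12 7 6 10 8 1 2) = (0 3 11 9 10 8 1 2 4 5 6)(7 12) = [3, 2, 4, 11, 5, 6, 0, 12, 1, 10, 8, 9, 7]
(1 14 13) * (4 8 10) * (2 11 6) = (1 14 13)(2 11 6)(4 8 10) = [0, 14, 11, 3, 8, 5, 2, 7, 10, 9, 4, 6, 12, 1, 13]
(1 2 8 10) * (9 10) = (1 2 8 9 10) = [0, 2, 8, 3, 4, 5, 6, 7, 9, 10, 1]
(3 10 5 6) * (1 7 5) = (1 7 5 6 3 10) = [0, 7, 2, 10, 4, 6, 3, 5, 8, 9, 1]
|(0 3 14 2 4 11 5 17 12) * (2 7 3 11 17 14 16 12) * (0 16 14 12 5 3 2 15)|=|(0 11 3 14 7 2 4 17 15)(5 12 16)|=9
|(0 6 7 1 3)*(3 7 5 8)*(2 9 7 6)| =|(0 2 9 7 1 6 5 8 3)| =9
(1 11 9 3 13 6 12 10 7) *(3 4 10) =(1 11 9 4 10 7)(3 13 6 12) =[0, 11, 2, 13, 10, 5, 12, 1, 8, 4, 7, 9, 3, 6]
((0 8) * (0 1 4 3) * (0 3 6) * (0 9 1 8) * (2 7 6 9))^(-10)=[0, 9, 6, 3, 1, 5, 7, 2, 8, 4]=(1 9 4)(2 6 7)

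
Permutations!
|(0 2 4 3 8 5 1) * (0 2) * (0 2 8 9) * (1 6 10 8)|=|(0 2 4 3 9)(5 6 10 8)|=20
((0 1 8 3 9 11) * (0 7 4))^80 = (11) = [0, 1, 2, 3, 4, 5, 6, 7, 8, 9, 10, 11]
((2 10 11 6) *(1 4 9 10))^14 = (11) = [0, 1, 2, 3, 4, 5, 6, 7, 8, 9, 10, 11]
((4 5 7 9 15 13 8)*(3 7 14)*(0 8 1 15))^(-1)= [9, 13, 2, 14, 8, 4, 6, 3, 0, 7, 10, 11, 12, 15, 5, 1]= (0 9 7 3 14 5 4 8)(1 13 15)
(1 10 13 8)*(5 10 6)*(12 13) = (1 6 5 10 12 13 8) = [0, 6, 2, 3, 4, 10, 5, 7, 1, 9, 12, 11, 13, 8]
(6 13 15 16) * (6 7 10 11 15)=(6 13)(7 10 11 15 16)=[0, 1, 2, 3, 4, 5, 13, 10, 8, 9, 11, 15, 12, 6, 14, 16, 7]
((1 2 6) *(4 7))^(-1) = (1 6 2)(4 7) = [0, 6, 1, 3, 7, 5, 2, 4]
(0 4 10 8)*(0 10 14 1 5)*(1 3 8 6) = [4, 5, 2, 8, 14, 0, 1, 7, 10, 9, 6, 11, 12, 13, 3] = (0 4 14 3 8 10 6 1 5)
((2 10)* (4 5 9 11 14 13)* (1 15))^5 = [0, 15, 10, 3, 13, 4, 6, 7, 8, 5, 2, 9, 12, 14, 11, 1] = (1 15)(2 10)(4 13 14 11 9 5)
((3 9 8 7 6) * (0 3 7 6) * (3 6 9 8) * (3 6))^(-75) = (0 9)(3 6)(7 8) = [9, 1, 2, 6, 4, 5, 3, 8, 7, 0]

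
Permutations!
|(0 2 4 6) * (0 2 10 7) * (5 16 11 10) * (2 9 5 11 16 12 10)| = |(16)(0 11 2 4 6 9 5 12 10 7)| = 10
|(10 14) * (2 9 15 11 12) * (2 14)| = 7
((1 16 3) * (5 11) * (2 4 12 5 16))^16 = (16) = [0, 1, 2, 3, 4, 5, 6, 7, 8, 9, 10, 11, 12, 13, 14, 15, 16]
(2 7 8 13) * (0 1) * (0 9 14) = (0 1 9 14)(2 7 8 13) = [1, 9, 7, 3, 4, 5, 6, 8, 13, 14, 10, 11, 12, 2, 0]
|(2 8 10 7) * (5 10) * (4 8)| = |(2 4 8 5 10 7)| = 6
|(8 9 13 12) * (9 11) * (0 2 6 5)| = |(0 2 6 5)(8 11 9 13 12)| = 20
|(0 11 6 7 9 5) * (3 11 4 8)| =9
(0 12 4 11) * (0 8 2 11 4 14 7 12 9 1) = (0 9 1)(2 11 8)(7 12 14) = [9, 0, 11, 3, 4, 5, 6, 12, 2, 1, 10, 8, 14, 13, 7]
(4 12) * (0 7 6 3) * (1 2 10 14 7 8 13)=(0 8 13 1 2 10 14 7 6 3)(4 12)=[8, 2, 10, 0, 12, 5, 3, 6, 13, 9, 14, 11, 4, 1, 7]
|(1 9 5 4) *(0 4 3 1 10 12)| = |(0 4 10 12)(1 9 5 3)| = 4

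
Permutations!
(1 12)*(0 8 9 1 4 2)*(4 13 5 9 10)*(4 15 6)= (0 8 10 15 6 4 2)(1 12 13 5 9)= [8, 12, 0, 3, 2, 9, 4, 7, 10, 1, 15, 11, 13, 5, 14, 6]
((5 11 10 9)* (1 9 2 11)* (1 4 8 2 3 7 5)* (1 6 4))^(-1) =(1 5 7 3 10 11 2 8 4 6 9) =[0, 5, 8, 10, 6, 7, 9, 3, 4, 1, 11, 2]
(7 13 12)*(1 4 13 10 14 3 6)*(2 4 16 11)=[0, 16, 4, 6, 13, 5, 1, 10, 8, 9, 14, 2, 7, 12, 3, 15, 11]=(1 16 11 2 4 13 12 7 10 14 3 6)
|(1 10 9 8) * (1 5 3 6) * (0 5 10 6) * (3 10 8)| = |(0 5 10 9 3)(1 6)| = 10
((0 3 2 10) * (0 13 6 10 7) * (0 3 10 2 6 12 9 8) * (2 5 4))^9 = (0 12)(2 6)(3 4)(5 7)(8 13)(9 10) = [12, 1, 6, 4, 3, 7, 2, 5, 13, 10, 9, 11, 0, 8]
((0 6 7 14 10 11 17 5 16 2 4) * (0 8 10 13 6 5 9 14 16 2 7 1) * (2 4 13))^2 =[4, 5, 6, 3, 10, 8, 0, 7, 11, 2, 17, 9, 12, 1, 13, 15, 16, 14] =(0 4 10 17 14 13 1 5 8 11 9 2 6)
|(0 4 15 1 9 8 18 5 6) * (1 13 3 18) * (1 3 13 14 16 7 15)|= 36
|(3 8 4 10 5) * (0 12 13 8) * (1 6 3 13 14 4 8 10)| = 21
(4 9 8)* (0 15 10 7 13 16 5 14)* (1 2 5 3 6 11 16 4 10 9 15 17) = [17, 2, 5, 6, 15, 14, 11, 13, 10, 8, 7, 16, 12, 4, 0, 9, 3, 1] = (0 17 1 2 5 14)(3 6 11 16)(4 15 9 8 10 7 13)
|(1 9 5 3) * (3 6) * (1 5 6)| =5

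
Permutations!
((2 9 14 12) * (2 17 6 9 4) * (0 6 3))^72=(0 9 12 3 6 14 17)=[9, 1, 2, 6, 4, 5, 14, 7, 8, 12, 10, 11, 3, 13, 17, 15, 16, 0]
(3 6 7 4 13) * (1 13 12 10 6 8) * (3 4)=(1 13 4 12 10 6 7 3 8)=[0, 13, 2, 8, 12, 5, 7, 3, 1, 9, 6, 11, 10, 4]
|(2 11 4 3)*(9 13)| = 4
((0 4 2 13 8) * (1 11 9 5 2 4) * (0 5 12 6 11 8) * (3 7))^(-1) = (0 13 2 5 8 1)(3 7)(6 12 9 11) = [13, 0, 5, 7, 4, 8, 12, 3, 1, 11, 10, 6, 9, 2]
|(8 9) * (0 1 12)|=|(0 1 12)(8 9)|=6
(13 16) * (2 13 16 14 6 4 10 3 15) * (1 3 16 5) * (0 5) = (0 5 1 3 15 2 13 14 6 4 10 16) = [5, 3, 13, 15, 10, 1, 4, 7, 8, 9, 16, 11, 12, 14, 6, 2, 0]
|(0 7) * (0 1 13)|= 4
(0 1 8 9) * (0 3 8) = (0 1)(3 8 9) = [1, 0, 2, 8, 4, 5, 6, 7, 9, 3]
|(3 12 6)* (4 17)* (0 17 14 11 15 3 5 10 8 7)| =13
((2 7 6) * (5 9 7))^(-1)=(2 6 7 9 5)=[0, 1, 6, 3, 4, 2, 7, 9, 8, 5]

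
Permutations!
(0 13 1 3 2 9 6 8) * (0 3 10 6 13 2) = (0 2 9 13 1 10 6 8 3) = [2, 10, 9, 0, 4, 5, 8, 7, 3, 13, 6, 11, 12, 1]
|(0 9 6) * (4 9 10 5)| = 6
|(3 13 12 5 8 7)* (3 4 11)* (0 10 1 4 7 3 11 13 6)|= |(0 10 1 4 13 12 5 8 3 6)|= 10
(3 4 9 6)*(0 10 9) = [10, 1, 2, 4, 0, 5, 3, 7, 8, 6, 9] = (0 10 9 6 3 4)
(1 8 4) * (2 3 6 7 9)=(1 8 4)(2 3 6 7 9)=[0, 8, 3, 6, 1, 5, 7, 9, 4, 2]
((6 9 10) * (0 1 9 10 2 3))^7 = (0 9 3 1 2)(6 10) = [9, 2, 0, 1, 4, 5, 10, 7, 8, 3, 6]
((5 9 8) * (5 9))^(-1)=(8 9)=[0, 1, 2, 3, 4, 5, 6, 7, 9, 8]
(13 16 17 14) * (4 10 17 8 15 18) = (4 10 17 14 13 16 8 15 18) = [0, 1, 2, 3, 10, 5, 6, 7, 15, 9, 17, 11, 12, 16, 13, 18, 8, 14, 4]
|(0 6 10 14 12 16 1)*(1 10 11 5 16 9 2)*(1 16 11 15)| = 12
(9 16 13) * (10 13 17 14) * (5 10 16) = (5 10 13 9)(14 16 17) = [0, 1, 2, 3, 4, 10, 6, 7, 8, 5, 13, 11, 12, 9, 16, 15, 17, 14]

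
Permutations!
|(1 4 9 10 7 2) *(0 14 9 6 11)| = 10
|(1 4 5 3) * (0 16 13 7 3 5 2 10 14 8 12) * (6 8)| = 13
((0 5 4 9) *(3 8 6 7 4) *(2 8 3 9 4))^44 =(0 9 5) =[9, 1, 2, 3, 4, 0, 6, 7, 8, 5]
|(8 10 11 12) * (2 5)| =|(2 5)(8 10 11 12)| =4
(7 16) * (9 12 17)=(7 16)(9 12 17)=[0, 1, 2, 3, 4, 5, 6, 16, 8, 12, 10, 11, 17, 13, 14, 15, 7, 9]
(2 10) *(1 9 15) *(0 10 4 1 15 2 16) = (0 10 16)(1 9 2 4) = [10, 9, 4, 3, 1, 5, 6, 7, 8, 2, 16, 11, 12, 13, 14, 15, 0]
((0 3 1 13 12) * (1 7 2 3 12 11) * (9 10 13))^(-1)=(0 12)(1 11 13 10 9)(2 7 3)=[12, 11, 7, 2, 4, 5, 6, 3, 8, 1, 9, 13, 0, 10]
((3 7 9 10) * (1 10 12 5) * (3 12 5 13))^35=(1 13 9 10 3 5 12 7)=[0, 13, 2, 5, 4, 12, 6, 1, 8, 10, 3, 11, 7, 9]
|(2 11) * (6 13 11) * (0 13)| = |(0 13 11 2 6)| = 5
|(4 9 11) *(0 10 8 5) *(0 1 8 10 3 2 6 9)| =|(0 3 2 6 9 11 4)(1 8 5)| =21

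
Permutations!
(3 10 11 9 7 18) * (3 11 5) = (3 10 5)(7 18 11 9) = [0, 1, 2, 10, 4, 3, 6, 18, 8, 7, 5, 9, 12, 13, 14, 15, 16, 17, 11]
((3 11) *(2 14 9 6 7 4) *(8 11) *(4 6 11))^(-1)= (2 4 8 3 11 9 14)(6 7)= [0, 1, 4, 11, 8, 5, 7, 6, 3, 14, 10, 9, 12, 13, 2]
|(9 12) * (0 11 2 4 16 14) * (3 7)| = 6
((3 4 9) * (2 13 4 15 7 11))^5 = [0, 1, 15, 13, 11, 5, 6, 9, 8, 2, 10, 3, 12, 7, 14, 4] = (2 15 4 11 3 13 7 9)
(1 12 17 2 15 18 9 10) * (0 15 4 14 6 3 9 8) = [15, 12, 4, 9, 14, 5, 3, 7, 0, 10, 1, 11, 17, 13, 6, 18, 16, 2, 8] = (0 15 18 8)(1 12 17 2 4 14 6 3 9 10)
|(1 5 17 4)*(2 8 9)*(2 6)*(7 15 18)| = 12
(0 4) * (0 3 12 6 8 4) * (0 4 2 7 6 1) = [4, 0, 7, 12, 3, 5, 8, 6, 2, 9, 10, 11, 1] = (0 4 3 12 1)(2 7 6 8)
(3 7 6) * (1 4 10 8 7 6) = (1 4 10 8 7)(3 6) = [0, 4, 2, 6, 10, 5, 3, 1, 7, 9, 8]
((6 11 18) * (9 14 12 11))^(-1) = (6 18 11 12 14 9) = [0, 1, 2, 3, 4, 5, 18, 7, 8, 6, 10, 12, 14, 13, 9, 15, 16, 17, 11]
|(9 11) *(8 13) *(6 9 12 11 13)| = |(6 9 13 8)(11 12)| = 4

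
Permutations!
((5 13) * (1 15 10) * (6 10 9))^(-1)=(1 10 6 9 15)(5 13)=[0, 10, 2, 3, 4, 13, 9, 7, 8, 15, 6, 11, 12, 5, 14, 1]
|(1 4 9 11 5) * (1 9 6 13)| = 12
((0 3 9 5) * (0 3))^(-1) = (3 5 9) = [0, 1, 2, 5, 4, 9, 6, 7, 8, 3]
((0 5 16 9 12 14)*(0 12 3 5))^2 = [0, 1, 2, 16, 4, 9, 6, 7, 8, 5, 10, 11, 12, 13, 14, 15, 3] = (3 16)(5 9)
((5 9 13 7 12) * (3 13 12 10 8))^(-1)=[0, 1, 2, 8, 4, 12, 6, 13, 10, 5, 7, 11, 9, 3]=(3 8 10 7 13)(5 12 9)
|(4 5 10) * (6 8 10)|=|(4 5 6 8 10)|=5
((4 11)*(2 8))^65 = [0, 1, 8, 3, 11, 5, 6, 7, 2, 9, 10, 4] = (2 8)(4 11)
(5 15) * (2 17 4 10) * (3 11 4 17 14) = (17)(2 14 3 11 4 10)(5 15) = [0, 1, 14, 11, 10, 15, 6, 7, 8, 9, 2, 4, 12, 13, 3, 5, 16, 17]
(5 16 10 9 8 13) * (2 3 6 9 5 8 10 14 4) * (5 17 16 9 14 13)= (2 3 6 14 4)(5 9 10 17 16 13 8)= [0, 1, 3, 6, 2, 9, 14, 7, 5, 10, 17, 11, 12, 8, 4, 15, 13, 16]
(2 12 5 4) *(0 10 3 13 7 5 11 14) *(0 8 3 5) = (0 10 5 4 2 12 11 14 8 3 13 7) = [10, 1, 12, 13, 2, 4, 6, 0, 3, 9, 5, 14, 11, 7, 8]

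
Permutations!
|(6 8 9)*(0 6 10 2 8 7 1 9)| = |(0 6 7 1 9 10 2 8)| = 8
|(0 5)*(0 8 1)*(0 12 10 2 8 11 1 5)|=|(1 12 10 2 8 5 11)|=7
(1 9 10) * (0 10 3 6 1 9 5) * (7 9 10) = (10)(0 7 9 3 6 1 5) = [7, 5, 2, 6, 4, 0, 1, 9, 8, 3, 10]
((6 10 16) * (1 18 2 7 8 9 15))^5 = (1 9 7 18 15 8 2)(6 16 10) = [0, 9, 1, 3, 4, 5, 16, 18, 2, 7, 6, 11, 12, 13, 14, 8, 10, 17, 15]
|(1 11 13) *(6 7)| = 6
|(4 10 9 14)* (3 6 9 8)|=7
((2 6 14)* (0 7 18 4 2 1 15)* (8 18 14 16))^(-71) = (0 15 1 14 7)(2 6 16 8 18 4) = [15, 14, 6, 3, 2, 5, 16, 0, 18, 9, 10, 11, 12, 13, 7, 1, 8, 17, 4]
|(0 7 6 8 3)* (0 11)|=|(0 7 6 8 3 11)|=6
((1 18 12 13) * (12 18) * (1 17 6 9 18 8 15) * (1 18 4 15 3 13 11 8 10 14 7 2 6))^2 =(1 11 3 17 12 8 13)(2 9 15 10 7 6 4 18 14) =[0, 11, 9, 17, 18, 5, 4, 6, 13, 15, 7, 3, 8, 1, 2, 10, 16, 12, 14]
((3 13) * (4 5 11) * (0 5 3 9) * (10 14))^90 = [9, 1, 2, 4, 11, 0, 6, 7, 8, 13, 10, 5, 12, 3, 14] = (14)(0 9 13 3 4 11 5)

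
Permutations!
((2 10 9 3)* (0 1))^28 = [0, 1, 2, 3, 4, 5, 6, 7, 8, 9, 10] = (10)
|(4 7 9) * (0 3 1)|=|(0 3 1)(4 7 9)|=3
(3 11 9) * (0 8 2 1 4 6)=[8, 4, 1, 11, 6, 5, 0, 7, 2, 3, 10, 9]=(0 8 2 1 4 6)(3 11 9)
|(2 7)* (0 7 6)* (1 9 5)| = |(0 7 2 6)(1 9 5)| = 12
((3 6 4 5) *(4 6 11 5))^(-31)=(3 5 11)=[0, 1, 2, 5, 4, 11, 6, 7, 8, 9, 10, 3]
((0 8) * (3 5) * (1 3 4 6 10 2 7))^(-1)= (0 8)(1 7 2 10 6 4 5 3)= [8, 7, 10, 1, 5, 3, 4, 2, 0, 9, 6]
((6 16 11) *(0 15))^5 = [15, 1, 2, 3, 4, 5, 11, 7, 8, 9, 10, 16, 12, 13, 14, 0, 6] = (0 15)(6 11 16)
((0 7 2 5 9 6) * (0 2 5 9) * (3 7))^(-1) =[5, 1, 6, 0, 4, 7, 9, 3, 8, 2] =(0 5 7 3)(2 6 9)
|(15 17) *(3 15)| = |(3 15 17)| = 3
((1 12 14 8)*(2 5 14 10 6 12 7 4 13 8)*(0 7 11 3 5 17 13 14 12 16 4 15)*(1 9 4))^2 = (0 15 7)(1 3 12 6)(2 13 9 14 17 8 4)(5 10 16 11) = [15, 3, 13, 12, 2, 10, 1, 0, 4, 14, 16, 5, 6, 9, 17, 7, 11, 8]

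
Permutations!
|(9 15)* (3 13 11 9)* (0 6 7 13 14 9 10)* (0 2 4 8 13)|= 12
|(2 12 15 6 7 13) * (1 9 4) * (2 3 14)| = 24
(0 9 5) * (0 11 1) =(0 9 5 11 1) =[9, 0, 2, 3, 4, 11, 6, 7, 8, 5, 10, 1]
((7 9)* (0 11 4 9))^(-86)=(0 7 9 4 11)=[7, 1, 2, 3, 11, 5, 6, 9, 8, 4, 10, 0]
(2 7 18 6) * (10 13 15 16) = (2 7 18 6)(10 13 15 16) = [0, 1, 7, 3, 4, 5, 2, 18, 8, 9, 13, 11, 12, 15, 14, 16, 10, 17, 6]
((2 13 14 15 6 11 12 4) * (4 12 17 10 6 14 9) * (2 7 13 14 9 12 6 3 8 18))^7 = (2 12 18 13 8 7 3 4 10 9 17 15 11 14 6) = [0, 1, 12, 4, 10, 5, 2, 3, 7, 17, 9, 14, 18, 8, 6, 11, 16, 15, 13]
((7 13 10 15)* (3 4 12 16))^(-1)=(3 16 12 4)(7 15 10 13)=[0, 1, 2, 16, 3, 5, 6, 15, 8, 9, 13, 11, 4, 7, 14, 10, 12]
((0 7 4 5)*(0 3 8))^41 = (0 8 3 5 4 7) = [8, 1, 2, 5, 7, 4, 6, 0, 3]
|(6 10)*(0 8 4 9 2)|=|(0 8 4 9 2)(6 10)|=10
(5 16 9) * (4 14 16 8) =[0, 1, 2, 3, 14, 8, 6, 7, 4, 5, 10, 11, 12, 13, 16, 15, 9] =(4 14 16 9 5 8)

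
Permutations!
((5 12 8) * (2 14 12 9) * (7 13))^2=(2 12 5)(8 9 14)=[0, 1, 12, 3, 4, 2, 6, 7, 9, 14, 10, 11, 5, 13, 8]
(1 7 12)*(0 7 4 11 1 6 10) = (0 7 12 6 10)(1 4 11) = [7, 4, 2, 3, 11, 5, 10, 12, 8, 9, 0, 1, 6]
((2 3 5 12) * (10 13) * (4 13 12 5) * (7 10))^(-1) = (2 12 10 7 13 4 3) = [0, 1, 12, 2, 3, 5, 6, 13, 8, 9, 7, 11, 10, 4]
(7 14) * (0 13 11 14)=[13, 1, 2, 3, 4, 5, 6, 0, 8, 9, 10, 14, 12, 11, 7]=(0 13 11 14 7)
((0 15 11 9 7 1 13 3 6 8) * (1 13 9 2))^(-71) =[7, 8, 6, 2, 4, 5, 1, 15, 9, 0, 10, 3, 12, 11, 14, 13] =(0 7 15 13 11 3 2 6 1 8 9)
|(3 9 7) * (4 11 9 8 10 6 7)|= |(3 8 10 6 7)(4 11 9)|= 15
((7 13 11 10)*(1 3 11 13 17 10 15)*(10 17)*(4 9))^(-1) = [0, 15, 2, 1, 9, 5, 6, 10, 8, 4, 7, 3, 12, 13, 14, 11, 16, 17] = (17)(1 15 11 3)(4 9)(7 10)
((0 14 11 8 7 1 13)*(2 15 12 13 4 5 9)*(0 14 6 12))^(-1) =(0 15 2 9 5 4 1 7 8 11 14 13 12 6) =[15, 7, 9, 3, 1, 4, 0, 8, 11, 5, 10, 14, 6, 12, 13, 2]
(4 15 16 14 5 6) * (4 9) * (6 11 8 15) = (4 6 9)(5 11 8 15 16 14) = [0, 1, 2, 3, 6, 11, 9, 7, 15, 4, 10, 8, 12, 13, 5, 16, 14]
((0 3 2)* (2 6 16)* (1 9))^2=(0 6 2 3 16)=[6, 1, 3, 16, 4, 5, 2, 7, 8, 9, 10, 11, 12, 13, 14, 15, 0]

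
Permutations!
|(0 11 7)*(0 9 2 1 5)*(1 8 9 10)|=|(0 11 7 10 1 5)(2 8 9)|=6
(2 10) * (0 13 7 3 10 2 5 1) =[13, 0, 2, 10, 4, 1, 6, 3, 8, 9, 5, 11, 12, 7] =(0 13 7 3 10 5 1)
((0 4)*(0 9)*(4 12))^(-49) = (0 9 4 12) = [9, 1, 2, 3, 12, 5, 6, 7, 8, 4, 10, 11, 0]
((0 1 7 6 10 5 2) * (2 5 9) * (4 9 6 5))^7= (6 10)= [0, 1, 2, 3, 4, 5, 10, 7, 8, 9, 6]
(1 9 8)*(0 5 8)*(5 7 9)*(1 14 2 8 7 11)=(0 11 1 5 7 9)(2 8 14)=[11, 5, 8, 3, 4, 7, 6, 9, 14, 0, 10, 1, 12, 13, 2]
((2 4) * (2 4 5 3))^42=(5)=[0, 1, 2, 3, 4, 5]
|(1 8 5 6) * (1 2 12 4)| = 7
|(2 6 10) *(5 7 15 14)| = |(2 6 10)(5 7 15 14)| = 12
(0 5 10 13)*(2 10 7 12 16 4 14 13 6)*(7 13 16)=(0 5 13)(2 10 6)(4 14 16)(7 12)=[5, 1, 10, 3, 14, 13, 2, 12, 8, 9, 6, 11, 7, 0, 16, 15, 4]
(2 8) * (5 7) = [0, 1, 8, 3, 4, 7, 6, 5, 2] = (2 8)(5 7)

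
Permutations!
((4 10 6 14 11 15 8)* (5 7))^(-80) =(4 11 10 15 6 8 14) =[0, 1, 2, 3, 11, 5, 8, 7, 14, 9, 15, 10, 12, 13, 4, 6]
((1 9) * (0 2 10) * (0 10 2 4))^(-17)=(10)(0 4)(1 9)=[4, 9, 2, 3, 0, 5, 6, 7, 8, 1, 10]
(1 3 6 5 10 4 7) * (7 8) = (1 3 6 5 10 4 8 7) = [0, 3, 2, 6, 8, 10, 5, 1, 7, 9, 4]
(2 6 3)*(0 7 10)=(0 7 10)(2 6 3)=[7, 1, 6, 2, 4, 5, 3, 10, 8, 9, 0]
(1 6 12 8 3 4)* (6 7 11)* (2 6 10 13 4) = (1 7 11 10 13 4)(2 6 12 8 3) = [0, 7, 6, 2, 1, 5, 12, 11, 3, 9, 13, 10, 8, 4]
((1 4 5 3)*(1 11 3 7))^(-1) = (1 7 5 4)(3 11) = [0, 7, 2, 11, 1, 4, 6, 5, 8, 9, 10, 3]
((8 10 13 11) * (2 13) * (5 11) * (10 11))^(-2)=(2 5)(10 13)=[0, 1, 5, 3, 4, 2, 6, 7, 8, 9, 13, 11, 12, 10]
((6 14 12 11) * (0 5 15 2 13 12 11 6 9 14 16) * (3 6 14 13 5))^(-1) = (0 16 6 3)(2 15 5)(9 11 14 12 13) = [16, 1, 15, 0, 4, 2, 3, 7, 8, 11, 10, 14, 13, 9, 12, 5, 6]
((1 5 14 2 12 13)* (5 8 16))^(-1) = (1 13 12 2 14 5 16 8) = [0, 13, 14, 3, 4, 16, 6, 7, 1, 9, 10, 11, 2, 12, 5, 15, 8]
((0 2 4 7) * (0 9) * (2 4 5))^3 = (0 9 7 4)(2 5) = [9, 1, 5, 3, 0, 2, 6, 4, 8, 7]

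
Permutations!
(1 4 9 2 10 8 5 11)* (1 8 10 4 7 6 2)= (1 7 6 2 4 9)(5 11 8)= [0, 7, 4, 3, 9, 11, 2, 6, 5, 1, 10, 8]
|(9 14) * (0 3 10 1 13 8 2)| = 14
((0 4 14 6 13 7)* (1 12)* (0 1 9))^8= (0 9 12 1 7 13 6 14 4)= [9, 7, 2, 3, 0, 5, 14, 13, 8, 12, 10, 11, 1, 6, 4]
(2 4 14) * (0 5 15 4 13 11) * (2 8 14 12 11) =(0 5 15 4 12 11)(2 13)(8 14) =[5, 1, 13, 3, 12, 15, 6, 7, 14, 9, 10, 0, 11, 2, 8, 4]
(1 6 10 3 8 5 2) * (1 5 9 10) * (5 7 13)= (1 6)(2 7 13 5)(3 8 9 10)= [0, 6, 7, 8, 4, 2, 1, 13, 9, 10, 3, 11, 12, 5]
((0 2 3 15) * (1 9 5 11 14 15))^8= [15, 3, 0, 2, 4, 9, 6, 7, 8, 1, 10, 5, 12, 13, 11, 14]= (0 15 14 11 5 9 1 3 2)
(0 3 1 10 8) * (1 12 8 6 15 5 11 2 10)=[3, 1, 10, 12, 4, 11, 15, 7, 0, 9, 6, 2, 8, 13, 14, 5]=(0 3 12 8)(2 10 6 15 5 11)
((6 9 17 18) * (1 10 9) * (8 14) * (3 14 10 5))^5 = (1 10)(3 17)(5 9)(6 8)(14 18) = [0, 10, 2, 17, 4, 9, 8, 7, 6, 5, 1, 11, 12, 13, 18, 15, 16, 3, 14]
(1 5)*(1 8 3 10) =(1 5 8 3 10) =[0, 5, 2, 10, 4, 8, 6, 7, 3, 9, 1]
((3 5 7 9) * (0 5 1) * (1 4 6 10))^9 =(10) =[0, 1, 2, 3, 4, 5, 6, 7, 8, 9, 10]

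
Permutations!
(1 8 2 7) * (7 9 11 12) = (1 8 2 9 11 12 7) = [0, 8, 9, 3, 4, 5, 6, 1, 2, 11, 10, 12, 7]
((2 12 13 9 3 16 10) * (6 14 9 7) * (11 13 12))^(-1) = (2 10 16 3 9 14 6 7 13 11) = [0, 1, 10, 9, 4, 5, 7, 13, 8, 14, 16, 2, 12, 11, 6, 15, 3]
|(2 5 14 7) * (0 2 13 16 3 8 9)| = 10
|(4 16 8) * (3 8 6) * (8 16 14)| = |(3 16 6)(4 14 8)| = 3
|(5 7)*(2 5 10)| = 4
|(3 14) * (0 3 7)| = |(0 3 14 7)| = 4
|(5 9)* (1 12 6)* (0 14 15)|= 6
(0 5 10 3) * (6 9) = (0 5 10 3)(6 9) = [5, 1, 2, 0, 4, 10, 9, 7, 8, 6, 3]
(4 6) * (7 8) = (4 6)(7 8) = [0, 1, 2, 3, 6, 5, 4, 8, 7]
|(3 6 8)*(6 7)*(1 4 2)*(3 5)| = 15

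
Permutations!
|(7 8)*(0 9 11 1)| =4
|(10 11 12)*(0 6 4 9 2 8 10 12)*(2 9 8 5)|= |(12)(0 6 4 8 10 11)(2 5)|= 6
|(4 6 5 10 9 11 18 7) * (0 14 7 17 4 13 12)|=|(0 14 7 13 12)(4 6 5 10 9 11 18 17)|=40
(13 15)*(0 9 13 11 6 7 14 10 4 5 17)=(0 9 13 15 11 6 7 14 10 4 5 17)=[9, 1, 2, 3, 5, 17, 7, 14, 8, 13, 4, 6, 12, 15, 10, 11, 16, 0]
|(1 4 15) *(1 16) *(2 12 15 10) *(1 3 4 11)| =14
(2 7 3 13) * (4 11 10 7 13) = (2 13)(3 4 11 10 7) = [0, 1, 13, 4, 11, 5, 6, 3, 8, 9, 7, 10, 12, 2]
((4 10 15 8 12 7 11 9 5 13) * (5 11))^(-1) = (4 13 5 7 12 8 15 10)(9 11) = [0, 1, 2, 3, 13, 7, 6, 12, 15, 11, 4, 9, 8, 5, 14, 10]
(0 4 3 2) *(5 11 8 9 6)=(0 4 3 2)(5 11 8 9 6)=[4, 1, 0, 2, 3, 11, 5, 7, 9, 6, 10, 8]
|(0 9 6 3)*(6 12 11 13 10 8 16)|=10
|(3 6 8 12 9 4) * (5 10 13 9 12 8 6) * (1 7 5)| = |(1 7 5 10 13 9 4 3)| = 8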